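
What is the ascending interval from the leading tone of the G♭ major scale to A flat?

minor third

The leading tone of Gb major is F.
F up to Ab: letters F→A make it a third; 3 semitones makes it minor.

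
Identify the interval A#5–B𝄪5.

augmented second

The letter names run A→B, a span of 1 letter step, so the interval is some kind of second.
A# to B## is 3 semitones. A major second is 2, so 3 makes it augmented.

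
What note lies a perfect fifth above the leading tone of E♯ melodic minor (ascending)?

The leading tone of E# melodic minor (ascending) is D##.
A perfect fifth (7 semitones) above D## lands on the letter A, giving A##.

A##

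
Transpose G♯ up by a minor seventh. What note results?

A seventh above G lands on the letter F.
A minor seventh spans 10 semitones, so G# moves to pitch class 6. On the letter F that is F#.

F#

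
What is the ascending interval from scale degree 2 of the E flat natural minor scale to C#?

Scale degree 2 of Eb natural minor is F.
F up to C#: letters F→C make it a fifth; 8 semitones makes it augmented.

augmented fifth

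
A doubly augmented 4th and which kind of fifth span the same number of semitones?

A doubly augmented fourth spans 7 semitones.
A fifth spanning 7 semitones is perfect (the perfect fifth is 7).

perfect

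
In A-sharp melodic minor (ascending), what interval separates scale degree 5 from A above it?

Scale degree 5 of A# melodic minor (ascending) is E#.
E# up to A: letters E→A make it a fourth; 4 semitones makes it diminished.

diminished fourth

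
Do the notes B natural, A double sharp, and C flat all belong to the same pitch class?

Yes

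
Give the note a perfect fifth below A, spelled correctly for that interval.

D

A fifth below A lands on the letter D.
A perfect fifth spans 7 semitones, so A moves to pitch class 2. On the letter D that is D.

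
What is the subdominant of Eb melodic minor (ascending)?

Ab

The Eb melodic minor (ascending) scale runs Eb F Gb Ab Bb C D.
Degree 4 is Ab.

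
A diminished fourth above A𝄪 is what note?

A fourth above A lands on the letter D.
A diminished fourth spans 4 semitones, so A## moves to pitch class 3. On the letter D that is D#.

D#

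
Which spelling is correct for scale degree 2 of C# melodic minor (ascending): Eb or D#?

D#

Each scale degree takes a distinct letter name. Degree 2 of a scale on C must use the letter D.
D# and Eb are enharmonically the same pitch, but only D# uses the letter D, so it is the correct spelling here.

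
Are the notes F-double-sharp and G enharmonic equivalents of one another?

Yes

F## = pitch class 7 and G = pitch class 7 — the same pitch class, so they are enharmonic equivalents.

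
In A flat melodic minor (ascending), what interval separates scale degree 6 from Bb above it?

perfect fourth

Scale degree 6 of Ab melodic minor (ascending) is F.
F up to Bb: letters F→B make it a fourth; 5 semitones makes it perfect.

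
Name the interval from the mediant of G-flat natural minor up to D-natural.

augmented third

The mediant of Gb natural minor is Bbb.
Bbb up to D: letters B→D make it a third; 5 semitones makes it augmented.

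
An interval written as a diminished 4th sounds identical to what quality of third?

major

A diminished fourth spans 4 semitones.
A third spanning 4 semitones is major (the major third is 4).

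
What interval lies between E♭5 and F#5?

The letter names run E→F, a span of 1 letter step, so the interval is some kind of second.
Eb to F# is 3 semitones. A major second is 2, so 3 makes it augmented.

augmented second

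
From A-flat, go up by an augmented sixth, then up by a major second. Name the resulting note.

An augmented sixth up from Ab is F# (letter F, 10 semitones up).
A major second up from F# is G# (letter G, 2 semitones up).

G#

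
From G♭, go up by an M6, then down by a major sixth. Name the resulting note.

A major sixth up from Gb is Eb (letter E, 9 semitones up).
A major sixth down from Eb is Gb (letter G, 9 semitones down).

Gb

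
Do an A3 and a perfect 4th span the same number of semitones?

An augmented third spans 5 semitones; a perfect fourth spans 5.
They are enharmonically equivalent.

Yes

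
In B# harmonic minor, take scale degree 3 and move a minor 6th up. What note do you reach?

B

Scale degree 3 of B# harmonic minor is D#.
A minor sixth (8 semitones) above D# lands on the letter B, giving B.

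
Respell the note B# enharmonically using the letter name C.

B# is pitch class 0. The letter C alone is pitch class 0.
Pitch class 0 on C needs no accidental: C.

C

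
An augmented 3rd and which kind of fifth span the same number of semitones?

doubly diminished

An augmented third spans 5 semitones.
A fifth spanning 5 semitones is doubly diminished (the perfect fifth is 7).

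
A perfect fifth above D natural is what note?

D up a perfect fifth is A, so the target letter is A.
From D, a perfect fifth is 7 semitones up: A.

A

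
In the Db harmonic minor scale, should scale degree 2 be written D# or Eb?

Each scale degree takes a distinct letter name. Degree 2 of a scale on D must use the letter E.
Eb and D# are enharmonically the same pitch, but only Eb uses the letter E, so it is the correct spelling here.

Eb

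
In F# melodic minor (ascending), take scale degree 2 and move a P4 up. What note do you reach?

Scale degree 2 of F# melodic minor (ascending) is G#.
A perfect fourth (5 semitones) above G# lands on the letter C, giving C#.

C#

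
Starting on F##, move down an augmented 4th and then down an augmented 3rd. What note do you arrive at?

Ab

An augmented fourth down from F## is C# (letter C, 6 semitones down).
An augmented third down from C# is Ab (letter A, 5 semitones down).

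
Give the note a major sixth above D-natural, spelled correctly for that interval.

A sixth above D lands on the letter B.
A major sixth spans 9 semitones, so D moves to pitch class 11. On the letter B that is B.

B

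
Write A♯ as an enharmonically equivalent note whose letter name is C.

Cbb

Plain C sits 2 semitones above A#, so on the letter C the same pitch needs a double flat: Cbb.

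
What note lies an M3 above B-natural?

A third above B lands on the letter D.
A major third spans 4 semitones, so B moves to pitch class 3. On the letter D that is D#.

D#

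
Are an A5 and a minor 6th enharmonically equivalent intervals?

An augmented fifth spans 8 semitones; a minor sixth spans 8.
They are enharmonically equivalent.

Yes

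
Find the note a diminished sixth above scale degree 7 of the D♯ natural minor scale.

Scale degree 7 of D# natural minor is C#.
A diminished sixth (7 semitones) above C# lands on the letter A, giving Ab.

Ab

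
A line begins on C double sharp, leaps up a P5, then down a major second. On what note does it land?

A perfect fifth up from C## is G## (letter G, 7 semitones up).
A major second down from G## is F## (letter F, 2 semitones down).

F##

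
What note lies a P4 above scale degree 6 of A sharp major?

Scale degree 6 of A# major is F##.
A perfect fourth (5 semitones) above F## lands on the letter B, giving B#.

B#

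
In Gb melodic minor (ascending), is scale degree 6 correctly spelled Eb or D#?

Each scale degree takes a distinct letter name. Degree 6 of a scale on G must use the letter E.
Eb and D# are enharmonically the same pitch, but only Eb uses the letter E, so it is the correct spelling here.

Eb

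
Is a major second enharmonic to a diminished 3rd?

Yes

A major second spans 2 semitones; a diminished third spans 2.
They are enharmonically equivalent.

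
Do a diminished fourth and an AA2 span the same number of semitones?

A diminished fourth spans 4 semitones; a doubly augmented second spans 4.
They are enharmonically equivalent.

Yes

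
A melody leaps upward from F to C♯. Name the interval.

augmented fifth

Counting letters F–G–A–B–C gives a fifth.
F→C# = 8 semitones, 1 wider than the perfect fifth (7), so augmented.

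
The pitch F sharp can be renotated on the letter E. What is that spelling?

F# is pitch class 6. The letter E alone is pitch class 4.
To reach pitch class 6 from E requires an offset of +2 semitones, i.e. double sharp: E##.

E##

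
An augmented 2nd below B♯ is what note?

B down a major second is A, so the target letter is A.
From B#, an augmented second is 3 semitones down: A.

A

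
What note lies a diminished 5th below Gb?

C

A fifth below G lands on the letter C.
A diminished fifth spans 6 semitones, so Gb moves to pitch class 0. On the letter C that is C.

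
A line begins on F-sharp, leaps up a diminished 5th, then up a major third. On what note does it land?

E

A diminished fifth up from F# is C (letter C, 6 semitones up).
A major third up from C is E (letter E, 4 semitones up).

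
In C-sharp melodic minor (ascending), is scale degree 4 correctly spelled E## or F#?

Each scale degree takes a distinct letter name. Degree 4 of a scale on C must use the letter F.
F# and E## are enharmonically the same pitch, but only F# uses the letter F, so it is the correct spelling here.

F#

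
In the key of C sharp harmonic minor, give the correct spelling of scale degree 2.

Degree 2 takes the letter 1 step above C, which is D.
In harmonic minor, degree 2 sits 2 semitones above the tonic. C# + 2 semitones is pitch class 3, spelled on D as D#.

D#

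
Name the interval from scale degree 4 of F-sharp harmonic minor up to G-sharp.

Scale degree 4 of F# harmonic minor is B.
B up to G#: letters B→G make it a sixth; 9 semitones makes it major.

major sixth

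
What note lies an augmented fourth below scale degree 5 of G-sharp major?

Scale degree 5 of G# major is D#.
An augmented fourth (6 semitones) below D# lands on the letter A, giving A.

A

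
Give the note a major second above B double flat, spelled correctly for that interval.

Cb

A second above B lands on the letter C.
A major second spans 2 semitones, so Bbb moves to pitch class 11. On the letter C that is Cb.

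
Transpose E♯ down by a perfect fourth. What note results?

B#

A fourth below E lands on the letter B.
A perfect fourth spans 5 semitones, so E# moves to pitch class 0. On the letter B that is B#.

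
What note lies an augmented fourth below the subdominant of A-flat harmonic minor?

The subdominant of Ab harmonic minor is Db.
An augmented fourth (6 semitones) below Db lands on the letter A, giving Abb.

Abb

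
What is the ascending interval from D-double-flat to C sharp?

doubly augmented seventh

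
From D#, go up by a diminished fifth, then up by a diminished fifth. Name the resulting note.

A diminished fifth up from D# is A (letter A, 6 semitones up).
A diminished fifth up from A is Eb (letter E, 6 semitones up).

Eb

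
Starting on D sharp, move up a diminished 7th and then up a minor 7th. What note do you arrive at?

Bb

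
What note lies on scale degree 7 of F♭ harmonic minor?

Eb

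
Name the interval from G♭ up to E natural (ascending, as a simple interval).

augmented sixth

The letter names run G→E, a span of 5 letter steps, so the interval is some kind of sixth.
Gb to E is 10 semitones. A major sixth is 9, so 10 makes it augmented.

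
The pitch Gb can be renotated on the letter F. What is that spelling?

Gb is pitch class 6. The letter F alone is pitch class 5.
To reach pitch class 6 from F requires an offset of +1 semitone, i.e. sharp: F#.

F#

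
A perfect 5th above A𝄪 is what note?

A up a perfect fifth is E, so the target letter is E.
From A##, a perfect fifth is 7 semitones up: E##.

E##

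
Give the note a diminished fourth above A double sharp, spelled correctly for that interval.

A fourth above A lands on the letter D.
A diminished fourth spans 4 semitones, so A## moves to pitch class 3. On the letter D that is D#.

D#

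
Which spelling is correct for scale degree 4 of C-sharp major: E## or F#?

Each scale degree takes a distinct letter name. Degree 4 of a scale on C must use the letter F.
F# and E## are enharmonically the same pitch, but only F# uses the letter F, so it is the correct spelling here.

F#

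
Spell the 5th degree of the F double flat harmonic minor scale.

Degree 5 takes the letter 4 steps above F, which is C.
In harmonic minor, degree 5 sits 7 semitones above the tonic. Fbb + 7 semitones is pitch class 10, spelled on C as Cbb.

Cbb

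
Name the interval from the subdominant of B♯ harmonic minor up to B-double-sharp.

augmented fifth

The subdominant of B# harmonic minor is E#.
E# up to B##: letters E→B make it a fifth; 8 semitones makes it augmented.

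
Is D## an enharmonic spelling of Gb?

No

D## is pitch class 4; Gb is pitch class 6.
The pitch classes differ (4 vs. 6), so they are not enharmonic equivalents.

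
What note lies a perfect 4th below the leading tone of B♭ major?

E

The leading tone of Bb major is A.
A perfect fourth (5 semitones) below A lands on the letter E, giving E.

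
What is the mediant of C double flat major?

The Cbb major scale runs Cbb Dbb Ebb Fbb Gbb Abb Bbb.
Degree 3 is Ebb.

Ebb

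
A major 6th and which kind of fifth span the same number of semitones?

A major sixth spans 9 semitones.
A fifth spanning 9 semitones is doubly augmented (the perfect fifth is 7).

doubly augmented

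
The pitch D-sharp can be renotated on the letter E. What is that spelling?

D# is pitch class 3. The letter E alone is pitch class 4.
To reach pitch class 3 from E requires an offset of -1 semitone, i.e. flat: Eb.

Eb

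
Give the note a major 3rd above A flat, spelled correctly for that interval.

C

A third above A lands on the letter C.
A major third spans 4 semitones, so Ab moves to pitch class 0. On the letter C that is C.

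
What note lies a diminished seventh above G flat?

G up a major seventh is F#, so the target letter is F.
From Gb, a diminished seventh is 9 semitones up: Fbb.

Fbb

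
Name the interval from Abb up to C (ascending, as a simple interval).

augmented third

Counting letters A–B–C gives a third.
Abb→C = 5 semitones, 1 wider than the major third (4), so augmented.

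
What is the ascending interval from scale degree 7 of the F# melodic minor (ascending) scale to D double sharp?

major seventh

Scale degree 7 of F# melodic minor (ascending) is E#.
E# up to D##: letters E→D make it a seventh; 11 semitones makes it major.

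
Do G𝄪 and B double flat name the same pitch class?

Yes

G## is pitch class 9; Bbb is pitch class 9.
All spellings map to pitch class 9, so they are enharmonically equivalent.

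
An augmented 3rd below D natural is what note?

Bbb

D down a major third is Bb, so the target letter is B.
From D, an augmented third is 5 semitones down: Bbb.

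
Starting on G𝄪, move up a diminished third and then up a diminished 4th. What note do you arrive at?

A diminished third up from G## is B (letter B, 2 semitones up).
A diminished fourth up from B is Eb (letter E, 4 semitones up).

Eb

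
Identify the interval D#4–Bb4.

The letter names run D→B, a span of 5 letter steps, so the interval is some kind of sixth.
D# to Bb is 7 semitones. A major sixth is 9, so 7 makes it diminished.

diminished sixth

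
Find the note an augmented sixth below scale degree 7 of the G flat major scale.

Scale degree 7 of Gb major is F.
An augmented sixth (10 semitones) below F lands on the letter A, giving Abb.

Abb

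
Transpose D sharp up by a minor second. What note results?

E

D up a major second is E, so the target letter is E.
From D#, a minor second is 1 semitone up: E.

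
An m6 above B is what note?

B up a major sixth is G#, so the target letter is G.
From B, a minor sixth is 8 semitones up: G.

G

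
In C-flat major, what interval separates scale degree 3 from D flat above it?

minor seventh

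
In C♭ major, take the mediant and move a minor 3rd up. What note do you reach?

The mediant of Cb major is Eb.
A minor third (3 semitones) above Eb lands on the letter G, giving Gb.

Gb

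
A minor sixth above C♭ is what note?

Abb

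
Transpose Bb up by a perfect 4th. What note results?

Eb

B up a perfect fourth is E, so the target letter is E.
From Bb, a perfect fourth is 5 semitones up: Eb.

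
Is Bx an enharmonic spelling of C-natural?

No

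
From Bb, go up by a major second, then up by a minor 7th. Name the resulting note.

A major second up from Bb is C (letter C, 2 semitones up).
A minor seventh up from C is Bb (letter B, 10 semitones up).

Bb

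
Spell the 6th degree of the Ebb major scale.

Cb

Degree 6 takes the letter 5 steps above E, which is C.
In major, degree 6 sits 9 semitones above the tonic. Ebb + 9 semitones is pitch class 11, spelled on C as Cb.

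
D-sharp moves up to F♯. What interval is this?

The letter names run D→F, a span of 2 letter steps, so the interval is some kind of third.
D# to F# is 3 semitones. A major third is 4, so 3 makes it minor.

minor third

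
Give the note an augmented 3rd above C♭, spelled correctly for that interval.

E

A third above C lands on the letter E.
An augmented third spans 5 semitones, so Cb moves to pitch class 4. On the letter E that is E.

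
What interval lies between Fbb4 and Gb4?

Counting letters F–G gives a second.
Fbb→Gb = 3 semitones, 1 wider than the major second (2), so augmented.

augmented second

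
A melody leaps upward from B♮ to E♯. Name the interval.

Counting letters B–C–D–E gives a fourth.
B→E# = 6 semitones, 1 wider than the perfect fourth (5), so augmented.

augmented fourth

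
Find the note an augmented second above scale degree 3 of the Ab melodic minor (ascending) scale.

Scale degree 3 of Ab melodic minor (ascending) is Cb.
An augmented second (3 semitones) above Cb lands on the letter D, giving D.

D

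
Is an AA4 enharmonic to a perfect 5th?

Yes

A doubly augmented fourth spans 7 semitones; a perfect fifth spans 7.
They are enharmonically equivalent.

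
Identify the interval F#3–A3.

minor third

Counting letters F–G–A gives a third.
F#→A = 3 semitones, 1 narrower than the major third (4), so minor.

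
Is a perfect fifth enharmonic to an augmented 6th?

No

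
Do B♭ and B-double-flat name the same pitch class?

No

Bb is pitch class 10; Bbb is pitch class 9.
The pitch classes differ (10 vs. 9), so they are not enharmonic equivalents.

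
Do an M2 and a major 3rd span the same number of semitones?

A major second spans 2 semitones; a major third spans 4.
The spans differ, so they are not enharmonic equivalents.

No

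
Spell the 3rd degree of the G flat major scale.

Bb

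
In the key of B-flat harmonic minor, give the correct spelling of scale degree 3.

Degree 3 takes the letter 2 steps above B, which is D.
In harmonic minor, degree 3 sits 3 semitones above the tonic. Bb + 3 semitones is pitch class 1, spelled on D as Db.

Db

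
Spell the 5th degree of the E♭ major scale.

Bb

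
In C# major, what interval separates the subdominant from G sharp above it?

The subdominant of C# major is F#.
F# up to G#: letters F→G make it a second; 2 semitones makes it major.

major second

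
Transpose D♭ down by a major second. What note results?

D down a major second is C, so the target letter is C.
From Db, a major second is 2 semitones down: Cb.

Cb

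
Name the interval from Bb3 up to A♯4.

augmented seventh

Counting letters B–C–D–E–F–G–A gives a seventh.
Bb→A# = 12 semitones, 1 wider than the major seventh (11), so augmented.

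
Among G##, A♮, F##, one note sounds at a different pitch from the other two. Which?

F##

In 12-tone equal temperament, enharmonic equivalents share a pitch class. G## is pitch class 9; A is pitch class 9; F## is pitch class 7.
G## and A share pitch class 9, while F## is pitch class 7.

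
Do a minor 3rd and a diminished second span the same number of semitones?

No

A minor third spans 3 semitones; a diminished second spans 0.
The spans differ, so they are not enharmonic equivalents.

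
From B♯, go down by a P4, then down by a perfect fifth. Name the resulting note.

A perfect fourth down from B# is F## (letter F, 5 semitones down).
A perfect fifth down from F## is B# (letter B, 7 semitones down).

B#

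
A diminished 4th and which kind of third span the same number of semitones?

A diminished fourth spans 4 semitones.
A third spanning 4 semitones is major (the major third is 4).

major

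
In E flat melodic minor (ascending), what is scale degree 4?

The Eb melodic minor (ascending) scale runs Eb F Gb Ab Bb C D.
Degree 4 is Ab.

Ab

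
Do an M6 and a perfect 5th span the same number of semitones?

A major sixth spans 9 semitones; a perfect fifth spans 7.
The spans differ, so they are not enharmonic equivalents.

No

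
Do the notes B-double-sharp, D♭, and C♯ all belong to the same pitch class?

Yes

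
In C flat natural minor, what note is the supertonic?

Degree 2 takes the letter 1 step above C, which is D.
In natural minor, degree 2 sits 2 semitones above the tonic. Cb + 2 semitones is pitch class 1, spelled on D as Db.

Db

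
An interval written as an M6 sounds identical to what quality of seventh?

A major sixth spans 9 semitones.
A seventh spanning 9 semitones is diminished (the major seventh is 11).

diminished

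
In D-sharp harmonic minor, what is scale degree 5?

A#

Degree 5 takes the letter 4 steps above D, which is A.
In harmonic minor, degree 5 sits 7 semitones above the tonic. D# + 7 semitones is pitch class 10, spelled on A as A#.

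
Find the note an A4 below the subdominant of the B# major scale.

The subdominant of B# major is E#.
An augmented fourth (6 semitones) below E# lands on the letter B, giving B.

B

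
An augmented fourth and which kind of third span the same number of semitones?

An augmented fourth spans 6 semitones.
A third spanning 6 semitones is doubly augmented (the major third is 4).

doubly augmented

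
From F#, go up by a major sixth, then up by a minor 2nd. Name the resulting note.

A major sixth up from F# is D# (letter D, 9 semitones up).
A minor second up from D# is E (letter E, 1 semitone up).

E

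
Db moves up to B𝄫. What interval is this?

Counting letters D–E–F–G–A–B gives a sixth.
Db→Bbb = 8 semitones, 1 narrower than the major sixth (9), so minor.

minor sixth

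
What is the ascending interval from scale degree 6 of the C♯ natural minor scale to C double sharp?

augmented third

Scale degree 6 of C# natural minor is A.
A up to C##: letters A→C make it a third; 5 semitones makes it augmented.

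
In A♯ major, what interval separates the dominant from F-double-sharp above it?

The dominant of A# major is E#.
E# up to F##: letters E→F make it a second; 2 semitones makes it major.

major second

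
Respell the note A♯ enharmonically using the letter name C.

A# is pitch class 10. The letter C alone is pitch class 0.
To reach pitch class 10 from C requires an offset of -2 semitones, i.e. double flat: Cbb.

Cbb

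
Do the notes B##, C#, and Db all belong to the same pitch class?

B## = pitch class 1 and C# = pitch class 1 and Db = pitch class 1 — the same pitch class, so they are enharmonic equivalents.

Yes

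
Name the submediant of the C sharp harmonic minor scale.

A

Degree 6 takes the letter 5 steps above C, which is A.
In harmonic minor, degree 6 sits 8 semitones above the tonic. C# + 8 semitones is pitch class 9, spelled on A as A.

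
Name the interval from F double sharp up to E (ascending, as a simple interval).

diminished seventh

The letter names run F→E, a span of 6 letter steps, so the interval is some kind of seventh.
F## to E is 9 semitones. A major seventh is 11, so 9 makes it diminished.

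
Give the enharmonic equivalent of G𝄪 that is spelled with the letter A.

A

G## is pitch class 9. The letter A alone is pitch class 9.
Pitch class 9 on A needs no accidental: A.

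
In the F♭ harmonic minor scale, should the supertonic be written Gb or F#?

Gb

Each scale degree takes a distinct letter name. Degree 2 of a scale on F must use the letter G.
Gb and F# are enharmonically the same pitch, but only Gb uses the letter G, so it is the correct spelling here.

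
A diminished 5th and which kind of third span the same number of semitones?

doubly augmented

A diminished fifth spans 6 semitones.
A third spanning 6 semitones is doubly augmented (the major third is 4).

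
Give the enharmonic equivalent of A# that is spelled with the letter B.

Bb

Plain B sits 1 semitone above A#, so on the letter B the same pitch needs a flat: Bb.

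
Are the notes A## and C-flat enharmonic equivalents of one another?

A## = pitch class 11 and Cb = pitch class 11 — the same pitch class, so they are enharmonic equivalents.

Yes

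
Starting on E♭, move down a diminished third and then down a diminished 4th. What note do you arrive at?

G##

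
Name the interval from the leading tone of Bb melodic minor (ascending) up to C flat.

The leading tone of Bb melodic minor (ascending) is A.
A up to Cb: letters A→C make it a third; 2 semitones makes it diminished.

diminished third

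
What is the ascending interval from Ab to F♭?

minor sixth

The letter names run A→F, a span of 5 letter steps, so the interval is some kind of sixth.
Ab to Fb is 8 semitones. A major sixth is 9, so 8 makes it minor.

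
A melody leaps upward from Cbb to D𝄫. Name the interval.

major second

Counting letters C–D gives a second.
Cbb→Dbb = 2 semitones, exactly the major second.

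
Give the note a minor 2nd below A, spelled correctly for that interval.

A second below A lands on the letter G.
A minor second spans 1 semitone, so A moves to pitch class 8. On the letter G that is G#.

G#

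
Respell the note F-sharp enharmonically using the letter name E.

E##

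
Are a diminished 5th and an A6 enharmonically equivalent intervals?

A diminished fifth spans 6 semitones; an augmented sixth spans 10.
The spans differ, so they are not enharmonic equivalents.

No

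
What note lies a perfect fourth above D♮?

D up a perfect fourth is G, so the target letter is G.
From D, a perfect fourth is 5 semitones up: G.

G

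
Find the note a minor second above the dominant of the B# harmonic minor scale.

G#

The dominant of B# harmonic minor is F##.
A minor second (1 semitone) above F## lands on the letter G, giving G#.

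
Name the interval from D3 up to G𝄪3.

The letter names run D→G, a span of 3 letter steps, so the interval is some kind of fourth.
D to G## is 7 semitones. A perfect fourth is 5, so 7 makes it doubly augmented.

doubly augmented fourth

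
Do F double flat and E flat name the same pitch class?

Fbb = pitch class 3 and Eb = pitch class 3 — the same pitch class, so they are enharmonic equivalents.

Yes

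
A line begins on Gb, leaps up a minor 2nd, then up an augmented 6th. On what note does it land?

F

A minor second up from Gb is Abb (letter A, 1 semitone up).
An augmented sixth up from Abb is F (letter F, 10 semitones up).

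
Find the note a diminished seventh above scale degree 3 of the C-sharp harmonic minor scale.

Scale degree 3 of C# harmonic minor is E.
A diminished seventh (9 semitones) above E lands on the letter D, giving Db.

Db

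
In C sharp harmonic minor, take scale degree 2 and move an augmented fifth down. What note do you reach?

Scale degree 2 of C# harmonic minor is D#.
An augmented fifth (8 semitones) below D# lands on the letter G, giving G.

G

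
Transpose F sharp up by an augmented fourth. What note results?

B#

A fourth above F lands on the letter B.
An augmented fourth spans 6 semitones, so F# moves to pitch class 0. On the letter B that is B#.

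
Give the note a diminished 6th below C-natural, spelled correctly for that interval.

C down a major sixth is Eb, so the target letter is E.
From C, a diminished sixth is 7 semitones down: E#.

E#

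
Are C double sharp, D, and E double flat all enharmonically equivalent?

Yes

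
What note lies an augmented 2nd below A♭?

Gbb

A down a major second is G, so the target letter is G.
From Ab, an augmented second is 3 semitones down: Gbb.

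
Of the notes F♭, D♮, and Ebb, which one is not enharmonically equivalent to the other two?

In 12-tone equal temperament, enharmonic equivalents share a pitch class. Fb is pitch class 4; D is pitch class 2; Ebb is pitch class 2.
D and Ebb share pitch class 2, while Fb is pitch class 4.

Fb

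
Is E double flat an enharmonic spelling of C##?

Yes

Ebb is pitch class 2; C## is pitch class 2.
All spellings map to pitch class 2, so they are enharmonically equivalent.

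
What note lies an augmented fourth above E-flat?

A

E up a perfect fourth is A, so the target letter is A.
From Eb, an augmented fourth is 6 semitones up: A.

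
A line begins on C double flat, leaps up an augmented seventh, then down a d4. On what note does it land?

An augmented seventh up from Cbb is Bb (letter B, 12 semitones up).
A diminished fourth down from Bb is F# (letter F, 4 semitones down).

F#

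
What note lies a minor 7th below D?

E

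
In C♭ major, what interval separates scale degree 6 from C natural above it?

Scale degree 6 of Cb major is Ab.
Ab up to C: letters A→C make it a third; 4 semitones makes it major.

major third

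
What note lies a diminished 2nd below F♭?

E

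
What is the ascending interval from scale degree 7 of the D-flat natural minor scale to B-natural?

augmented seventh

Scale degree 7 of Db natural minor is Cb.
Cb up to B: letters C→B make it a seventh; 12 semitones makes it augmented.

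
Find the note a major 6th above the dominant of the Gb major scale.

Bb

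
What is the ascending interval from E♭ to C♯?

The letter names run E→C, a span of 5 letter steps, so the interval is some kind of sixth.
Eb to C# is 10 semitones. A major sixth is 9, so 10 makes it augmented.

augmented sixth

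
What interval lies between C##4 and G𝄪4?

perfect fifth

The letter names run C→G, a span of 4 letter steps, so the interval is some kind of fifth.
C## to G## is 7 semitones. A perfect fifth is 7, so 7 makes it perfect.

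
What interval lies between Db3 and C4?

major seventh

Counting letters D–E–F–G–A–B–C gives a seventh.
Db→C = 11 semitones, exactly the major seventh.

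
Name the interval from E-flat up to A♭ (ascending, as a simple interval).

perfect fourth

The letter names run E→A, a span of 3 letter steps, so the interval is some kind of fourth.
Eb to Ab is 5 semitones. A perfect fourth is 5, so 5 makes it perfect.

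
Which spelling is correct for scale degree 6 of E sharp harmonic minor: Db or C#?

C#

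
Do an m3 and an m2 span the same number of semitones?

No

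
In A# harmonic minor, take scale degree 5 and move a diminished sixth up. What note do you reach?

C

Scale degree 5 of A# harmonic minor is E#.
A diminished sixth (7 semitones) above E# lands on the letter C, giving C.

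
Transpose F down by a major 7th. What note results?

A seventh below F lands on the letter G.
A major seventh spans 11 semitones, so F moves to pitch class 6. On the letter G that is Gb.

Gb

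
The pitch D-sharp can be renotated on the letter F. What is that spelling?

D# is pitch class 3. The letter F alone is pitch class 5.
To reach pitch class 3 from F requires an offset of -2 semitones, i.e. double flat: Fbb.

Fbb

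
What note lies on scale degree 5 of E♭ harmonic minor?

Bb

The Eb harmonic minor scale runs Eb F Gb Ab Bb Cb D.
Degree 5 is Bb.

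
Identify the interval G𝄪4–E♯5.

The letter names run G→E, a span of 5 letter steps, so the interval is some kind of sixth.
G## to E# is 8 semitones. A major sixth is 9, so 8 makes it minor.

minor sixth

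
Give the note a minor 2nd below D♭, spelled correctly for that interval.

C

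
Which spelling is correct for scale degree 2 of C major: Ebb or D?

Each scale degree takes a distinct letter name. Degree 2 of a scale on C must use the letter D.
D and Ebb are enharmonically the same pitch, but only D uses the letter D, so it is the correct spelling here.

D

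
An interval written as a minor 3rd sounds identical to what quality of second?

augmented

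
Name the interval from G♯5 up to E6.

minor sixth

The letter names run G→E, a span of 5 letter steps, so the interval is some kind of sixth.
G# to E is 8 semitones. A major sixth is 9, so 8 makes it minor.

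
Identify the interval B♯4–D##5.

Counting letters B–C–D gives a third.
B#→D## = 4 semitones, exactly the major third.

major third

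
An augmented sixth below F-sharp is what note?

Ab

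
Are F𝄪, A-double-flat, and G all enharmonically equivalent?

Yes

F## = pitch class 7 and Abb = pitch class 7 and G = pitch class 7 — the same pitch class, so they are enharmonic equivalents.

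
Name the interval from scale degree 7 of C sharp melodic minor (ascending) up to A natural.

Scale degree 7 of C# melodic minor (ascending) is B#.
B# up to A: letters B→A make it a seventh; 9 semitones makes it diminished.

diminished seventh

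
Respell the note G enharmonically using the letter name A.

Abb

G is pitch class 7. The letter A alone is pitch class 9.
To reach pitch class 7 from A requires an offset of -2 semitones, i.e. double flat: Abb.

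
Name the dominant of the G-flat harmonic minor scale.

The Gb harmonic minor scale runs Gb Ab Bbb Cb Db Ebb F.
Degree 5 is Db.

Db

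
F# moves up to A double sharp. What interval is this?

augmented third

Counting letters F–G–A gives a third.
F#→A## = 5 semitones, 1 wider than the major third (4), so augmented.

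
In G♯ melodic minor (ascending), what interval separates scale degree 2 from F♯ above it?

minor sixth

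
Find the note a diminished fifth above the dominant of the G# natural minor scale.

A

The dominant of G# natural minor is D#.
A diminished fifth (6 semitones) above D# lands on the letter A, giving A.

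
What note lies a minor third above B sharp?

D#

A third above B lands on the letter D.
A minor third spans 3 semitones, so B# moves to pitch class 3. On the letter D that is D#.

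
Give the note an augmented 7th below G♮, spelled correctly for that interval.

Abb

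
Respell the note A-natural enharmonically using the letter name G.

Plain G sits 2 semitones below A, so on the letter G the same pitch needs a double sharp: G##.

G##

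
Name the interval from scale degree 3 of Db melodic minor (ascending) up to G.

augmented second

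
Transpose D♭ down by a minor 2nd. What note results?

D down a major second is C, so the target letter is C.
From Db, a minor second is 1 semitone down: C.

C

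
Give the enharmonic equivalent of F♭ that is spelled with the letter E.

Plain E sits at the same pitch as Fb, so on the letter E the same pitch needs a natural: E.

E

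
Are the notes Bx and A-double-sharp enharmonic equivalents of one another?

B## is pitch class 1; A## is pitch class 11.
The pitch classes differ (1 vs. 11), so they are not enharmonic equivalents.

No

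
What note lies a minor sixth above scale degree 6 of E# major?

A#

Scale degree 6 of E# major is C##.
A minor sixth (8 semitones) above C## lands on the letter A, giving A#.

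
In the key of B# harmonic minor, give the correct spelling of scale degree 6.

G#

The B# harmonic minor scale runs B# C## D# E# F## G# A##.
Degree 6 is G#.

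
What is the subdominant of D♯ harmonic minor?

G#

The D# harmonic minor scale runs D# E# F# G# A# B C##.
Degree 4 is G#.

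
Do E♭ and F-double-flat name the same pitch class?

Eb is pitch class 3; Fbb is pitch class 3.
All spellings map to pitch class 3, so they are enharmonically equivalent.

Yes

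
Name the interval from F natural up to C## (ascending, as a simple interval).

doubly augmented fifth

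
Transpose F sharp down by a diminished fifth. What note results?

B#

F down a perfect fifth is Bb, so the target letter is B.
From F#, a diminished fifth is 6 semitones down: B#.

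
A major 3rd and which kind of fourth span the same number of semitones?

diminished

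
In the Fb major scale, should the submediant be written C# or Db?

Db

Each scale degree takes a distinct letter name. Degree 6 of a scale on F must use the letter D.
Db and C# are enharmonically the same pitch, but only Db uses the letter D, so it is the correct spelling here.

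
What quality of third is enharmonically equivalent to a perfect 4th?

augmented

A perfect fourth spans 5 semitones.
A third spanning 5 semitones is augmented (the major third is 4).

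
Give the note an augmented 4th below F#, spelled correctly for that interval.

C

A fourth below F lands on the letter C.
An augmented fourth spans 6 semitones, so F# moves to pitch class 0. On the letter C that is C.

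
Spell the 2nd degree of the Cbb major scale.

Dbb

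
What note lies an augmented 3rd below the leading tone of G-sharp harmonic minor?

D

The leading tone of G# harmonic minor is F##.
An augmented third (5 semitones) below F## lands on the letter D, giving D.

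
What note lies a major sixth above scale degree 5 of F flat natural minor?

Ab

Scale degree 5 of Fb natural minor is Cb.
A major sixth (9 semitones) above Cb lands on the letter A, giving Ab.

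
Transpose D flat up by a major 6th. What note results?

Bb

D up a major sixth is B, so the target letter is B.
From Db, a major sixth is 9 semitones up: Bb.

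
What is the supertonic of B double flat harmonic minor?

The Bbb harmonic minor scale runs Bbb Cb Dbb Ebb Fb Gbb Ab.
Degree 2 is Cb.

Cb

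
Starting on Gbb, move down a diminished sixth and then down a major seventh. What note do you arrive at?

Cb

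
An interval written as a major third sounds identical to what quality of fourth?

A major third spans 4 semitones.
A fourth spanning 4 semitones is diminished (the perfect fourth is 5).

diminished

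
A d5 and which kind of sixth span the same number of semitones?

doubly diminished

A diminished fifth spans 6 semitones.
A sixth spanning 6 semitones is doubly diminished (the major sixth is 9).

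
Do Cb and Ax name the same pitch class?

Cb is pitch class 11; A## is pitch class 11.
All spellings map to pitch class 11, so they are enharmonically equivalent.

Yes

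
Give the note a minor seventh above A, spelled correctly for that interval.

G

A up a major seventh is G#, so the target letter is G.
From A, a minor seventh is 10 semitones up: G.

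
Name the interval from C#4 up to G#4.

Counting letters C–D–E–F–G gives a fifth.
C#→G# = 7 semitones, exactly the perfect fifth.

perfect fifth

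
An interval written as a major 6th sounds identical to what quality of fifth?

A major sixth spans 9 semitones.
A fifth spanning 9 semitones is doubly augmented (the perfect fifth is 7).

doubly augmented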